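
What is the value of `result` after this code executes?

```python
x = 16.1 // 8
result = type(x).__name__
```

x is float; result = 'float'

'float'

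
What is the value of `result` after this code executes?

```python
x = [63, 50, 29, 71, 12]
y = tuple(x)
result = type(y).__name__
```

x is list; y is tuple; result = 'tuple'

'tuple'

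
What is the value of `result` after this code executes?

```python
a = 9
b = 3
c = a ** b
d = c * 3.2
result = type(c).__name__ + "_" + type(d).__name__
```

a is int; b is int; c is int; d is float; result = 'int_float'

'int_float'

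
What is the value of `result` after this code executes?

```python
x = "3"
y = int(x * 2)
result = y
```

x = '3'; y = 33; result = 33

33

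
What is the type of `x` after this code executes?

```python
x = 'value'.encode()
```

str.encode() returns bytes

bytes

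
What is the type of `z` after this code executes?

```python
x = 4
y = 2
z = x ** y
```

positive int ** positive int = int

int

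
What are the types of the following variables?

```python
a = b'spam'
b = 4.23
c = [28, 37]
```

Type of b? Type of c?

b is assigned a number with a decimal point, so it is a float; c is assigned a list literal (square brackets)

float, list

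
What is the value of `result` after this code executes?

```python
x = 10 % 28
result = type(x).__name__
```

x is int; result = 'int'

'int'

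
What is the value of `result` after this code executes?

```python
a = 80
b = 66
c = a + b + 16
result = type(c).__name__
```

a is int; b is int; c is int; result = 'int'

'int'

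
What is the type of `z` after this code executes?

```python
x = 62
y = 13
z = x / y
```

int / int = float

float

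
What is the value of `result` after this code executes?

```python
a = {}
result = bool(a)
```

a = {}; result = False

False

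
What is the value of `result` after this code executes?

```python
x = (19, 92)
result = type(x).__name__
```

x is tuple; result = 'tuple'

'tuple'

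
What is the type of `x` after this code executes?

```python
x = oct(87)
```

oct() returns str representation

str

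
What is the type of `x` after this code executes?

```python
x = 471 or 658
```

'or' returns first truthy value (int)

int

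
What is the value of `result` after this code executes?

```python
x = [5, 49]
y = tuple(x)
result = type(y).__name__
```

x is list; y is tuple; result = 'tuple'

'tuple'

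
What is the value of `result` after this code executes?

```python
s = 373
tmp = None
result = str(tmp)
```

s = 373; tmp = None; result = 'None'

'None'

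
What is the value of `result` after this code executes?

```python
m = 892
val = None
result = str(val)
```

m = 892; val = None; result = 'None'

'None'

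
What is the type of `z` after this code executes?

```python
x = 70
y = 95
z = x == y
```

Equality comparison returns bool

bool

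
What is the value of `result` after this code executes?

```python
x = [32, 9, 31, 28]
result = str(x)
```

x = [32, 9, 31, 28]; result = '[32, 9, 31, 28]'

'[32, 9, 31, 28]'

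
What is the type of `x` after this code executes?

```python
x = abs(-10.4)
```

abs() of float returns float

float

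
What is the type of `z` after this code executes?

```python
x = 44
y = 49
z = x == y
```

Equality comparison returns bool

bool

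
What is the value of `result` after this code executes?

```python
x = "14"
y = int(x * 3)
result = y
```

x = '14'; y = 141414; result = 141414

141414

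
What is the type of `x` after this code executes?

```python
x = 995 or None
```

'or' returns first truthy value

int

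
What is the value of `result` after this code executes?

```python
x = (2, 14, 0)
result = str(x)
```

x = (2, 14, 0); result = '(2, 14, 0)'

'(2, 14, 0)'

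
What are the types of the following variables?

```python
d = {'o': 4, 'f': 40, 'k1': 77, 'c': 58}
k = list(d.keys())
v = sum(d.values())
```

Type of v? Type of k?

sum of ints is int; list() converts to list

int, list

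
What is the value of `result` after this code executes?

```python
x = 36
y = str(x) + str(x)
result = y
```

x = 36; y = '3636'; result = '3636'

'3636'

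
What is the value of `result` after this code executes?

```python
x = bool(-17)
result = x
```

x = True; result = True

True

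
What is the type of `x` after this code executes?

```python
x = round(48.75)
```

round() with no decimal places returns int

int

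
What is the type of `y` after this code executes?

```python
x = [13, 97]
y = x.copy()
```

list.copy() returns list

list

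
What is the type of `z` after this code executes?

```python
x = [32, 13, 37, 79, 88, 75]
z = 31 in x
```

'in' operator returns bool

bool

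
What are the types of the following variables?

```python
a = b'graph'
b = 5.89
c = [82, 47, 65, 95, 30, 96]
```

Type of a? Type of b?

a is assigned a bytes literal (b'...' prefix); b is assigned a number with a decimal point, so it is a float

bytes, float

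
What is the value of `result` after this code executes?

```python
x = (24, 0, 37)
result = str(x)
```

x = (24, 0, 37); result = '(24, 0, 37)'

'(24, 0, 37)'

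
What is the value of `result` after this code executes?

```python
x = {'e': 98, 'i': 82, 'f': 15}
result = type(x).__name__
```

x is dict; result = 'dict'

'dict'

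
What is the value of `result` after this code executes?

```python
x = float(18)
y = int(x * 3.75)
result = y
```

x = 18.0; y = 67; result = 67

67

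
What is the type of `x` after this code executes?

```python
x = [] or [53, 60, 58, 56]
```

'or' returns first truthy value (list)

list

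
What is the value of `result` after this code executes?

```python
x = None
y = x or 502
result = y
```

x = None; y = 502; result = 502

502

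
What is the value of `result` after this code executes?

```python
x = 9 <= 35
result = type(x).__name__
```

x is bool; result = 'bool'

'bool'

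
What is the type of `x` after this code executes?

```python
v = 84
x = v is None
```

'is' comparison returns bool

bool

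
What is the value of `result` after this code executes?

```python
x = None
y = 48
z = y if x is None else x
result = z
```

x = None; y = 48; z = 48; result = 48

48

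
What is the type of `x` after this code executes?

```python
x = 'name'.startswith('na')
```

str.startswith() returns bool

bool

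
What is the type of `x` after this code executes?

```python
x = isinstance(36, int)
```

isinstance() returns bool

bool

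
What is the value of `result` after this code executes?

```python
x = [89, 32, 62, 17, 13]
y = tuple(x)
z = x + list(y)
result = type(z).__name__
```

x is list; y is tuple; z is list; result = 'list'

'list'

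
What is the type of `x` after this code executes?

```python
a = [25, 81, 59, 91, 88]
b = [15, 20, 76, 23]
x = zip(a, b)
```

zip() returns a zip object

zip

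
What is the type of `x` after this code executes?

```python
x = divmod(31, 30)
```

divmod() returns tuple of (quotient, remainder)

tuple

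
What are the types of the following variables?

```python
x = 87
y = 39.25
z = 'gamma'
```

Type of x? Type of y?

x is assigned a bare integer (no decimal point), so it is an int; y is assigned a number with a decimal point, so it is a float

int, float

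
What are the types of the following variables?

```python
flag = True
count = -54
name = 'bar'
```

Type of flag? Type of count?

flag is assigned the constant True, which has type bool; count is assigned a bare integer (no decimal point), so it is an int

bool, int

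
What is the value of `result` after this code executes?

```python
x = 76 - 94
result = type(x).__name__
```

x is int; result = 'int'

'int'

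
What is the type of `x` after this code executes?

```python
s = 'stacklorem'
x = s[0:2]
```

Slicing a str returns str

str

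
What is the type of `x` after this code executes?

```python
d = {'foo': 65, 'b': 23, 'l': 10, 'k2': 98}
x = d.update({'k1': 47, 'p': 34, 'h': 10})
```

dict.update() returns None

NoneType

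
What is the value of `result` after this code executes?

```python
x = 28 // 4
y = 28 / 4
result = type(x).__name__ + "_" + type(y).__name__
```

x is int; y is float; result = 'int_float'

'int_float'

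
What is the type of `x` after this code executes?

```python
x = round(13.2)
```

round() with no decimal places returns int

int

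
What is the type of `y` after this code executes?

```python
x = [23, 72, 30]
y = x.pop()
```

list.pop() returns the popped element

int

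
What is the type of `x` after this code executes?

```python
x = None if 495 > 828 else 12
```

495 > 828 is False, so the else branch is taken

int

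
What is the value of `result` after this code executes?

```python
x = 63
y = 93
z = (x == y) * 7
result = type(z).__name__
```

x is int; y is int; z is int; result = 'int'

'int'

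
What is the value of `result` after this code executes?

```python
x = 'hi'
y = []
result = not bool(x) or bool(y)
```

x = 'hi'; y = []; result = False

False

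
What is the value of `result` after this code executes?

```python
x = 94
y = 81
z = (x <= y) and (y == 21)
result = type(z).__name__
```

x is int; y is int; z is bool; result = 'bool'

'bool'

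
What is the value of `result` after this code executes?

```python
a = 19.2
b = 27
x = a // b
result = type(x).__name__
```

a is float; b is int; x is float; result = 'float'

'float'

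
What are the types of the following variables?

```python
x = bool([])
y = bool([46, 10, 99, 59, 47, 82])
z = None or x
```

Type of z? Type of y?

None or bool returns the bool; bool() returns bool

bool, bool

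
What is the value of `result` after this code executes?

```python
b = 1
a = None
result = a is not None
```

b = 1; a = None; result = False

False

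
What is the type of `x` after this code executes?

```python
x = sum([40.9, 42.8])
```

sum() of floats returns float

float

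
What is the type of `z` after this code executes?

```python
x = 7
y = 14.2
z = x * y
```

int * float = float

float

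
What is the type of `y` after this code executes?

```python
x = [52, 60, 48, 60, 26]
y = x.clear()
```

list.clear() returns None

NoneType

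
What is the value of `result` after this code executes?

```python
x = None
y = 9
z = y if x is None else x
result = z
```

x = None; y = 9; z = 9; result = 9

9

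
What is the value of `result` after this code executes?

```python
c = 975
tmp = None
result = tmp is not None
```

c = 975; tmp = None; result = False

False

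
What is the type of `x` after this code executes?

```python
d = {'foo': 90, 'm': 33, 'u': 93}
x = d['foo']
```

Accessing dict[str, int] with str key returns int

int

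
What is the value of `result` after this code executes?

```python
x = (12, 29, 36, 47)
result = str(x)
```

x = (12, 29, 36, 47); result = '(12, 29, 36, 47)'

'(12, 29, 36, 47)'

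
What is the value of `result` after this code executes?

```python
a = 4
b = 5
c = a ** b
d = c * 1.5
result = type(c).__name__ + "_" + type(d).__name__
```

a is int; b is int; c is int; d is float; result = 'int_float'

'int_float'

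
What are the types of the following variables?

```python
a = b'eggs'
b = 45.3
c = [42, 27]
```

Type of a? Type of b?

a is assigned a bytes literal (b'...' prefix); b is assigned a number with a decimal point, so it is a float

bytes, float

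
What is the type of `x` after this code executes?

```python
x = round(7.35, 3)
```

round() with decimal places returns float

float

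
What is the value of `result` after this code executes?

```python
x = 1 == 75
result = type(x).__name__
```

x is bool; result = 'bool'

'bool'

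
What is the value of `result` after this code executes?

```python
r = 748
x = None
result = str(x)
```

r = 748; x = None; result = 'None'

'None'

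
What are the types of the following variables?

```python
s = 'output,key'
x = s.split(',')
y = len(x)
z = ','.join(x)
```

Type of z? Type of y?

str.join() returns str; len() returns int

str, int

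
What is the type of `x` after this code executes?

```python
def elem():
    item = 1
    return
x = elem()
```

Bare return returns None

NoneType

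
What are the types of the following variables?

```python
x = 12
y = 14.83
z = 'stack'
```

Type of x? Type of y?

x is assigned a bare integer (no decimal point), so it is an int; y is assigned a number with a decimal point, so it is a float

int, float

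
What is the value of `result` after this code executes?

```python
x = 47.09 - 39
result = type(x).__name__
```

x is float; result = 'float'

'float'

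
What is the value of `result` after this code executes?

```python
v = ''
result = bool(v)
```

v = ''; result = False

False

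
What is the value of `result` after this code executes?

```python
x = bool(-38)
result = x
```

x = True; result = True

True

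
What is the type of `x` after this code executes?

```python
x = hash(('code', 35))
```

hash() returns int

int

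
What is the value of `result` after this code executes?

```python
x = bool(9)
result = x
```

x = True; result = True

True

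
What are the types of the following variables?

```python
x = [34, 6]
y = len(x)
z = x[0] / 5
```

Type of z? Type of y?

int / int = float; len() returns int

float, int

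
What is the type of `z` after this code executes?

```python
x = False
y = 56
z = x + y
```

bool + int = int (bool is subclass of int)

int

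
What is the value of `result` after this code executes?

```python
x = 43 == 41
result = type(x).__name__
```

x is bool; result = 'bool'

'bool'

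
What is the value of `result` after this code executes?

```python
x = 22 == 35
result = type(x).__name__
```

x is bool; result = 'bool'

'bool'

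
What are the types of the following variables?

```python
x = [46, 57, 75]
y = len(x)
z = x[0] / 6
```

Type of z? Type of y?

int / int = float; len() returns int

float, int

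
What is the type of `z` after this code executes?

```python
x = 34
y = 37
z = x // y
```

int // int = int

int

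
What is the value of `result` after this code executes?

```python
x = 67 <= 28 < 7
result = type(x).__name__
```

x is bool; result = 'bool'

'bool'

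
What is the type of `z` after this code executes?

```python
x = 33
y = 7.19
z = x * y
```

int * float = float

float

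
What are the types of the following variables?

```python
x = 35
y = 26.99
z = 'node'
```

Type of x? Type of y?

x is assigned a bare integer (no decimal point), so it is an int; y is assigned a number with a decimal point, so it is a float

int, float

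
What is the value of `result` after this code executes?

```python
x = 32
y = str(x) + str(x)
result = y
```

x = 32; y = '3232'; result = '3232'

'3232'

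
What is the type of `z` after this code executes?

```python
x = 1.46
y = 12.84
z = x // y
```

float // float = float

float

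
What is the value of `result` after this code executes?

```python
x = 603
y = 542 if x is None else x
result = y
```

x = 603; y = 603; result = 603

603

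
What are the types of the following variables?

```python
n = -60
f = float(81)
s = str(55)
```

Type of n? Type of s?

n is assigned a bare integer (no decimal point), so it is an int; s is assigned the result of calling str(), which returns a str

int, str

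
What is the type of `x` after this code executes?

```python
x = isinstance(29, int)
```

isinstance() returns bool

bool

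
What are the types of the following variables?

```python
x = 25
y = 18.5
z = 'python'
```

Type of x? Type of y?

x is assigned a bare integer (no decimal point), so it is an int; y is assigned a number with a decimal point, so it is a float

int, float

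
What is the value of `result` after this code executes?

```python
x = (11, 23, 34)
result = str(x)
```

x = (11, 23, 34); result = '(11, 23, 34)'

'(11, 23, 34)'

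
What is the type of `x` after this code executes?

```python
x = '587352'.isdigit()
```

str.isdigit() returns bool

bool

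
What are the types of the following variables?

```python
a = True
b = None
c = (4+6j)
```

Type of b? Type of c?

b is assigned None, whose type is NoneType; c is assigned (4+6j), an int plus an imaginary literal (j suffix), which evaluates to complex

NoneType, complex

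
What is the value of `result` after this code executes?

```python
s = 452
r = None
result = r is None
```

s = 452; r = None; result = True

True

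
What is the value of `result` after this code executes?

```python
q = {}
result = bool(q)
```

q = {}; result = False

False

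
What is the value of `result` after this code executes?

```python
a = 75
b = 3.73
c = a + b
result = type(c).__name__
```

a is int; b is float; c is float; result = 'float'

'float'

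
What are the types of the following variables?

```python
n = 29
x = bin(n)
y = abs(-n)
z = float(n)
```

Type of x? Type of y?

bin() returns str; abs() of int returns int

str, int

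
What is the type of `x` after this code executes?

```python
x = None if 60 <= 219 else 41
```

60 <= 219 is True, so the if branch is taken

NoneType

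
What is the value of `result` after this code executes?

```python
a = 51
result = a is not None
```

a = 51; result = True

True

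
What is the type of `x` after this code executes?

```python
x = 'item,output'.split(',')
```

str.split() returns list

list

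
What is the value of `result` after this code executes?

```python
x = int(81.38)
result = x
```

x = 81; result = 81

81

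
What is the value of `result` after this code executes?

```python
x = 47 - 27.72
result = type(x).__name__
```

x is float; result = 'float'

'float'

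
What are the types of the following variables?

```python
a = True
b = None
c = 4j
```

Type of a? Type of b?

a is assigned the constant True, which has type bool; b is assigned None, whose type is NoneType

bool, NoneType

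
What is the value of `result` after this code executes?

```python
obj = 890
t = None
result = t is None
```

obj = 890; t = None; result = True

True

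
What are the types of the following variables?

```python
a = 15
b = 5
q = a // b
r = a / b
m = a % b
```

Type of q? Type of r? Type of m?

// returns int; / returns float; % of ints returns int

int, float, int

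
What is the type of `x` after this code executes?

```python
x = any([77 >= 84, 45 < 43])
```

any() returns bool

bool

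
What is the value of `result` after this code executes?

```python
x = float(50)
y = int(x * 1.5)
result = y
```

x = 50.0; y = 75; result = 75

75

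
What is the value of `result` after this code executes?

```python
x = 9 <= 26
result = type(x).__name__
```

x is bool; result = 'bool'

'bool'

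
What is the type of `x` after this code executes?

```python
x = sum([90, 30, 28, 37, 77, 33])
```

sum() of ints returns int

int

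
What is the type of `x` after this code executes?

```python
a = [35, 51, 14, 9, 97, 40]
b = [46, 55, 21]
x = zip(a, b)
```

zip() returns a zip object

zip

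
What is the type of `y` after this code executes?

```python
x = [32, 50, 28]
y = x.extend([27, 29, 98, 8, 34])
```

list.extend() returns None

NoneType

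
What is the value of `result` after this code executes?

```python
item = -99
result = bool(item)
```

item = -99; result = True

True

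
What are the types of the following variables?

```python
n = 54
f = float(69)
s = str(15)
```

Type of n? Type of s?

n is assigned a bare integer (no decimal point), so it is an int; s is assigned the result of calling str(), which returns a str

int, str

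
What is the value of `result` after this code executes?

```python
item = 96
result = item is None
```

item = 96; result = False

False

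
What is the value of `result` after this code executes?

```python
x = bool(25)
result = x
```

x = True; result = True

True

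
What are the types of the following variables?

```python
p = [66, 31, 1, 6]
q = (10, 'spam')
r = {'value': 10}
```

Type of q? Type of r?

q is assigned a tuple (parenthesized, comma-separated values); r is assigned a dict literal ({key: value})

tuple, dict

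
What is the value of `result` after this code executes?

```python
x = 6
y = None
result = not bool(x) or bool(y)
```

x = 6; y = None; result = False

False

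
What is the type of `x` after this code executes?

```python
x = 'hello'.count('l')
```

str.count() returns int

int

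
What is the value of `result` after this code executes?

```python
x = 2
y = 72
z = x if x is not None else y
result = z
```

x = 2; y = 72; z = 2; result = 2

2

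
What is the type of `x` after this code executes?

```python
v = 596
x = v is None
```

'is' comparison returns bool

bool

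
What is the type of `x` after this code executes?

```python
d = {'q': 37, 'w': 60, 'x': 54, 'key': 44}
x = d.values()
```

.values() returns dict_values view

dict_values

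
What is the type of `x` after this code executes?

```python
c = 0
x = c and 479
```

'and' returns first falsy value (0 is int)

int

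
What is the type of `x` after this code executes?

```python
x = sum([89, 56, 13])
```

sum() of ints returns int

int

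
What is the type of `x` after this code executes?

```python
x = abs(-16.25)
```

abs() of float returns float

float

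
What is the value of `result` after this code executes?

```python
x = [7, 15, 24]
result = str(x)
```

x = [7, 15, 24]; result = '[7, 15, 24]'

'[7, 15, 24]'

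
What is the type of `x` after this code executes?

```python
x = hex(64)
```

hex() returns str representation

str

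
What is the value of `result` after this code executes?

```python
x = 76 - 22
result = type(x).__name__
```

x is int; result = 'int'

'int'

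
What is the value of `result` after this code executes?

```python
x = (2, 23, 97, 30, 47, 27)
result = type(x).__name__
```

x is tuple; result = 'tuple'

'tuple'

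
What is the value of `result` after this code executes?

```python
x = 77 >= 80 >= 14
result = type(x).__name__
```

x is bool; result = 'bool'

'bool'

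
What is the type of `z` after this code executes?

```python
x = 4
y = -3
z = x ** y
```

int ** negative = float

float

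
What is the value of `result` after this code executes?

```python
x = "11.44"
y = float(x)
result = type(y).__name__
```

x is str; y is float; result = 'float'

'float'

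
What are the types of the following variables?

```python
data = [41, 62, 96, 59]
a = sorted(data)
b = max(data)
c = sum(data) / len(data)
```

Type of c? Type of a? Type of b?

int / int = float; sorted() returns list; max of ints returns int

float, list, int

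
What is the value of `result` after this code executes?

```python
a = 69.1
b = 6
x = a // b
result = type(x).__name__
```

a is float; b is int; x is float; result = 'float'

'float'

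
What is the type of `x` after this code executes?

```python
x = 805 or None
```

'or' returns first truthy value

int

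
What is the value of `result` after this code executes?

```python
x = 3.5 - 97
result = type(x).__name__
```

x is float; result = 'float'

'float'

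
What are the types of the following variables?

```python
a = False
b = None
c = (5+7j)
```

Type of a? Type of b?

a is assigned the constant False, which has type bool; b is assigned None, whose type is NoneType

bool, NoneType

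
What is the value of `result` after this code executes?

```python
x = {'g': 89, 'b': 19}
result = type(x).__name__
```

x is dict; result = 'dict'

'dict'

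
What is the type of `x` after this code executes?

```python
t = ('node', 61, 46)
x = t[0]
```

Index 0 of tuple is a str literal

str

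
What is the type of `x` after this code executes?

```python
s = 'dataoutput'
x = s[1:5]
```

Slicing a str returns str

str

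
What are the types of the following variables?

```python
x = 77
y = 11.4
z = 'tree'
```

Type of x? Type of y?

x is assigned a bare integer (no decimal point), so it is an int; y is assigned a number with a decimal point, so it is a float

int, float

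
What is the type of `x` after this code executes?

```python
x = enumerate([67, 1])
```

enumerate() returns an enumerate object

enumerate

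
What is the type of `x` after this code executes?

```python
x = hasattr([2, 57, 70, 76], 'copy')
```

hasattr() returns bool

bool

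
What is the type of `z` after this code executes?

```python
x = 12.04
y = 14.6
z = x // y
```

float // float = float

float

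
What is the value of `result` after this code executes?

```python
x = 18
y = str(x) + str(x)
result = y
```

x = 18; y = '1818'; result = '1818'

'1818'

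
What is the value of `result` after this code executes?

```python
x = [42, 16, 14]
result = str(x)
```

x = [42, 16, 14]; result = '[42, 16, 14]'

'[42, 16, 14]'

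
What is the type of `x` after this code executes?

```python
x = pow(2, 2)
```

pow(int, int) returns int

int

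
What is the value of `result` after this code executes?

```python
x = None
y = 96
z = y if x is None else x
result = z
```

x = None; y = 96; z = 96; result = 96

96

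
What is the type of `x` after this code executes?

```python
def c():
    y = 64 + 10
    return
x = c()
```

Bare return returns None

NoneType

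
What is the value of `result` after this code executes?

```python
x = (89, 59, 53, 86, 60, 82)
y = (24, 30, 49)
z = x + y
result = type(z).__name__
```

x is tuple; y is tuple; z is tuple; result = 'tuple'

'tuple'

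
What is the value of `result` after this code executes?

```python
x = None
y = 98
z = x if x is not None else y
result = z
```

x = None; y = 98; z = 98; result = 98

98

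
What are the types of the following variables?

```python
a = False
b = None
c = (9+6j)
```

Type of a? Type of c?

a is assigned the constant False, which has type bool; c is assigned (9+6j), an int plus an imaginary literal (j suffix), which evaluates to complex

bool, complex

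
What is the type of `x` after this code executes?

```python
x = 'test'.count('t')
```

str.count() returns int

int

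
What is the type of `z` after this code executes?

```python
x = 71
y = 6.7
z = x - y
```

int - float = float

float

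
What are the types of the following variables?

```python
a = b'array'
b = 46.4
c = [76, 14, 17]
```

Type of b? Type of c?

b is assigned a number with a decimal point, so it is a float; c is assigned a list literal (square brackets)

float, list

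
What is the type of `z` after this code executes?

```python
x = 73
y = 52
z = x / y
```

int / int = float

float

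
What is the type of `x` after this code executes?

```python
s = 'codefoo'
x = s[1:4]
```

Slicing a str returns str

str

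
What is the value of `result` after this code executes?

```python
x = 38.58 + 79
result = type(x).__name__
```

x is float; result = 'float'

'float'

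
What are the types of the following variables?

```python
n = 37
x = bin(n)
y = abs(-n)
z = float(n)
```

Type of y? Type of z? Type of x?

abs() of int returns int; float() returns float; bin() returns str

int, float, str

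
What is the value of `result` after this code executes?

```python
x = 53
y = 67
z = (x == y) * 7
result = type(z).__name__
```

x is int; y is int; z is int; result = 'int'

'int'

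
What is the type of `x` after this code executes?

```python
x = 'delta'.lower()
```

str.lower() returns str

str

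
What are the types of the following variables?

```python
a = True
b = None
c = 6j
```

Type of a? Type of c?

a is assigned the constant True, which has type bool; c is assigned 6j, an imaginary literal (j suffix), which has type complex

bool, complex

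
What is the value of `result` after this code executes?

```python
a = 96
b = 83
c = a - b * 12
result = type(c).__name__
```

a is int; b is int; c is int; result = 'int'

'int'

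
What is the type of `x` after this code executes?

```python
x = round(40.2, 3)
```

round() with decimal places returns float

float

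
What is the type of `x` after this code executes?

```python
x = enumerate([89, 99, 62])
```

enumerate() returns an enumerate object

enumerate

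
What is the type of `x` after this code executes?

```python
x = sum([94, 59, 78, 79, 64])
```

sum() of ints returns int

int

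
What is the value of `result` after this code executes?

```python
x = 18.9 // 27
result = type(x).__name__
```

x is float; result = 'float'

'float'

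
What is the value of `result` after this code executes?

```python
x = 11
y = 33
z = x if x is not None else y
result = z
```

x = 11; y = 33; z = 11; result = 11

11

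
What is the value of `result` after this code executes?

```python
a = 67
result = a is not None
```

a = 67; result = True

True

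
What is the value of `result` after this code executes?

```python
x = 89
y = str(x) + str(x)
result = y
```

x = 89; y = '8989'; result = '8989'

'8989'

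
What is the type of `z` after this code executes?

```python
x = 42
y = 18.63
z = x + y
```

int + float = float

float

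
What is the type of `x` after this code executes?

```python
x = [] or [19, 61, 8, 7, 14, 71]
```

'or' returns first truthy value (list)

list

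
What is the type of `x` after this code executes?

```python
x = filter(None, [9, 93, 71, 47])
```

filter() returns a filter object

filter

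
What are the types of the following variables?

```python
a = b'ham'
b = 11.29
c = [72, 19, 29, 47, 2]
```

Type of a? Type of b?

a is assigned a bytes literal (b'...' prefix); b is assigned a number with a decimal point, so it is a float

bytes, float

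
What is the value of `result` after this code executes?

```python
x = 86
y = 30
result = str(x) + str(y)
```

x = 86; y = 30; result = '8630'

'8630'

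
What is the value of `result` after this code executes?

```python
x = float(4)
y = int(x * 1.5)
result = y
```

x = 4.0; y = 6; result = 6

6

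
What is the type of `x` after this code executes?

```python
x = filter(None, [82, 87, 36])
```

filter() returns a filter object

filter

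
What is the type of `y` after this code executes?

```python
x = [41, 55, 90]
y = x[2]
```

Indexing list[int] returns int

int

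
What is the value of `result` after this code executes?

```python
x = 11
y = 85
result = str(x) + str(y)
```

x = 11; y = 85; result = '1185'

'1185'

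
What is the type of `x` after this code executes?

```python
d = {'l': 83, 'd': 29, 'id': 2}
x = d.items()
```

dict.items() returns dict_items view

dict_items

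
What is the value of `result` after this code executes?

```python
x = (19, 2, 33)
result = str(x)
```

x = (19, 2, 33); result = '(19, 2, 33)'

'(19, 2, 33)'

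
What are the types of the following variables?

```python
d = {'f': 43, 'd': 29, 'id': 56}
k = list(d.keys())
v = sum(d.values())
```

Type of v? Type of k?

sum of ints is int; list() converts to list

int, list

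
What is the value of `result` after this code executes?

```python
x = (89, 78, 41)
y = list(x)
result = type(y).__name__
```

x is tuple; y is list; result = 'list'

'list'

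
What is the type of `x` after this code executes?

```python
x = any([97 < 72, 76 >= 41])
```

any() returns bool

bool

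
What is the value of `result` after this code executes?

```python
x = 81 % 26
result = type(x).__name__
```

x is int; result = 'int'

'int'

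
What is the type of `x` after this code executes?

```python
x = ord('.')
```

ord() returns int (code point)

int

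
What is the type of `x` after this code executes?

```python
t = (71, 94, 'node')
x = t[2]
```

Index 2 of tuple is a str literal

str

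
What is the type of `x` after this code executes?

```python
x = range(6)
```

range() returns a range object

range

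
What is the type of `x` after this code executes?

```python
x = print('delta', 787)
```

print() returns None

NoneType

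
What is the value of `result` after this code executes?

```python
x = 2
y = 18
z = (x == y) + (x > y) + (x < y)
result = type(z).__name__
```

x is int; y is int; z is int; result = 'int'

'int'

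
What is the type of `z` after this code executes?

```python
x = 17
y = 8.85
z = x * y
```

int * float = float

float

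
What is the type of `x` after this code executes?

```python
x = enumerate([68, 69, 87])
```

enumerate() returns an enumerate object

enumerate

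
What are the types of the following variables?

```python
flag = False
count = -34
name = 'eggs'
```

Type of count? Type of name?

count is assigned a bare integer (no decimal point), so it is an int; name is assigned a quoted string literal, so it is a str

int, str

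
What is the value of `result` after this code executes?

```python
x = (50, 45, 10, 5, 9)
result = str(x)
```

x = (50, 45, 10, 5, 9); result = '(50, 45, 10, 5, 9)'

'(50, 45, 10, 5, 9)'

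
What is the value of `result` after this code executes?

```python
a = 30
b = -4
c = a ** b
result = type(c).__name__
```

a is int; b is int; c is float; result = 'float'

'float'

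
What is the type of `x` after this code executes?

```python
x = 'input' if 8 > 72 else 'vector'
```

Both branches of conditional are str

str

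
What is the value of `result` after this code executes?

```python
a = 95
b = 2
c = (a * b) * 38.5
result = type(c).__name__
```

a is int; b is int; c is float; result = 'float'

'float'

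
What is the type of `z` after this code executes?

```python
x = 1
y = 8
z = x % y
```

int % int = int

int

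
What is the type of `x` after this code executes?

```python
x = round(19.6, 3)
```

round() with decimal places returns float

float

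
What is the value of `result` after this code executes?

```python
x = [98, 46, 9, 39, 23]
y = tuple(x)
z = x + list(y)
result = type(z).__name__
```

x is list; y is tuple; z is list; result = 'list'

'list'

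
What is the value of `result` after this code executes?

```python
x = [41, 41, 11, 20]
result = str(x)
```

x = [41, 41, 11, 20]; result = '[41, 41, 11, 20]'

'[41, 41, 11, 20]'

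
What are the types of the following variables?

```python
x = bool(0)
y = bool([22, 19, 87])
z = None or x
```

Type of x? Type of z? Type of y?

bool() returns bool; None or bool returns the bool; bool() returns bool

bool, bool, bool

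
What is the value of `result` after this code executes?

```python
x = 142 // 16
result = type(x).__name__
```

x is int; result = 'int'

'int'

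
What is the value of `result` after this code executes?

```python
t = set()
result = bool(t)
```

t = set(); result = False

False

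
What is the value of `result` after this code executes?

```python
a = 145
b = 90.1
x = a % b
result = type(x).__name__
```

a is int; b is float; x is float; result = 'float'

'float'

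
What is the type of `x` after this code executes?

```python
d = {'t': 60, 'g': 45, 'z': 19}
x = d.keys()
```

.keys() returns dict_keys view

dict_keys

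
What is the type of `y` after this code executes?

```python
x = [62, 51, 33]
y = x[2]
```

Indexing list[int] returns int

int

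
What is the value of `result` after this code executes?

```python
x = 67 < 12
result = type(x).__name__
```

x is bool; result = 'bool'

'bool'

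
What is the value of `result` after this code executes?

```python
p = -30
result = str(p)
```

p = -30; result = '-30'

'-30'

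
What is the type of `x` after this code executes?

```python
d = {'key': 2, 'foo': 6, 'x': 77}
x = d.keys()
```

.keys() returns dict_keys view

dict_keys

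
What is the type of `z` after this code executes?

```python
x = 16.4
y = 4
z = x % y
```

float % int = float

float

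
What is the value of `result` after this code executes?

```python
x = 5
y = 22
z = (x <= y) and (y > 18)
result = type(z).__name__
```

x is int; y is int; z is bool; result = 'bool'

'bool'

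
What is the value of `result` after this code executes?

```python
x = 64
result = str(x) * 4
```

x = 64; result = '64646464'

'64646464'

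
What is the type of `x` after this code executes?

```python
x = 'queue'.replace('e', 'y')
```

str.replace() returns str

str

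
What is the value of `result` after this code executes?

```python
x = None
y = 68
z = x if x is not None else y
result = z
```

x = None; y = 68; z = 68; result = 68

68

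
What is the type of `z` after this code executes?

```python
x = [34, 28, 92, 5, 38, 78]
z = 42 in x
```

'in' operator returns bool

bool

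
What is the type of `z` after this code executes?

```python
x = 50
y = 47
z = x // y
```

int // int = int

int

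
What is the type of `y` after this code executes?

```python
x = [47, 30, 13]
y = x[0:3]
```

Slicing a list returns a list

list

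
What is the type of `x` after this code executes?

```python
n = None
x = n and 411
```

'and' returns first falsy value (None)

NoneType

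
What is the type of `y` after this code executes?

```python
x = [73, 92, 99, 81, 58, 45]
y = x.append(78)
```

list.append() returns None (mutates in place)

NoneType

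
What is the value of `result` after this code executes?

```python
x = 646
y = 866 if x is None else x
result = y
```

x = 646; y = 646; result = 646

646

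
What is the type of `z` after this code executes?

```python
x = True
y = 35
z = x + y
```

bool + int = int (bool is subclass of int)

int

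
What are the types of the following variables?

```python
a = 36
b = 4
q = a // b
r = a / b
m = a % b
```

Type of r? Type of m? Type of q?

/ returns float; % of ints returns int; // returns int

float, int, int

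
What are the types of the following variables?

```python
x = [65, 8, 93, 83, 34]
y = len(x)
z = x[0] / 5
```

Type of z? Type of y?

int / int = float; len() returns int

float, int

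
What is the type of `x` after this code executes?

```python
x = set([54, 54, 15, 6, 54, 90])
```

set() constructor returns set

set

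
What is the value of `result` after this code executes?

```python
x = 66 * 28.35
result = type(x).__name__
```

x is float; result = 'float'

'float'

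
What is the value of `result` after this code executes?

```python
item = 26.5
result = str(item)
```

item = 26.5; result = '26.5'

'26.5'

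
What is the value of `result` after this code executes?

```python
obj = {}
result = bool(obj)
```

obj = {}; result = False

False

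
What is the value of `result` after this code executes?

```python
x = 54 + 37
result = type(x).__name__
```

x is int; result = 'int'

'int'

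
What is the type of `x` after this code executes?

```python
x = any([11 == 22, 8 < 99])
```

any() returns bool

bool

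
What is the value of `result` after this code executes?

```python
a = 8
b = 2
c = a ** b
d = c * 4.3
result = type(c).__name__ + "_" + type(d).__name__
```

a is int; b is int; c is int; d is float; result = 'int_float'

'int_float'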